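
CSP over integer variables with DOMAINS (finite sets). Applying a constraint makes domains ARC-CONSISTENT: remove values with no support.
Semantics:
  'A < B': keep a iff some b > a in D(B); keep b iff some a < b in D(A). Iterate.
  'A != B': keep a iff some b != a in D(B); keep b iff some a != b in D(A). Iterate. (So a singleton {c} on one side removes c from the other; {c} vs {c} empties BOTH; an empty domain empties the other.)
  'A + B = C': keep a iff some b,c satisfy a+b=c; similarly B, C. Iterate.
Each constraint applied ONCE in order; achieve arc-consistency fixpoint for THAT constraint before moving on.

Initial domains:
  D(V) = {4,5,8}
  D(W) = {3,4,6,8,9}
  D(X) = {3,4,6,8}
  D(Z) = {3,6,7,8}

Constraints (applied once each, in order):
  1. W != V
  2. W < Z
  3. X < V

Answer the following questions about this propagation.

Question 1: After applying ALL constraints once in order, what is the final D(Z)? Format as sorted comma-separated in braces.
Constraint 1 (W != V) on D(W)={3,4,6,8,9} D(V)={4,5,8}: no change
Constraint 2 (W < Z) on D(W)={3,4,6,8,9} D(Z)={3,6,7,8}: W {3,4,6,8,9}->{3,4,6}; Z {3,6,7,8}->{6,7,8}
Constraint 3 (X < V) on D(X)={3,4,6,8} D(V)={4,5,8}: X {3,4,6,8}->{3,4,6}
So after all 3 constraints: D(Z) = {6,7,8}

Answer: {6,7,8}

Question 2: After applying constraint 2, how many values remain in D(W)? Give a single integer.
Constraint 1 (W != V) on D(W)={3,4,6,8,9} D(V)={4,5,8}: no change
Constraint 2 (W < Z) on D(W)={3,4,6,8,9} D(Z)={3,6,7,8}: W {3,4,6,8,9}->{3,4,6}; Z {3,6,7,8}->{6,7,8}
So after constraint 2: D(W)={3,4,6}, size = 3

Answer: 3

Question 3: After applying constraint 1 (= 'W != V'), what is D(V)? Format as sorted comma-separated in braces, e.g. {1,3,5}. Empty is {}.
Constraint 1 (W != V) on D(W)={3,4,6,8,9} D(V)={4,5,8}: no change
So after constraint 1: D(V) = {4,5,8}

Answer: {4,5,8}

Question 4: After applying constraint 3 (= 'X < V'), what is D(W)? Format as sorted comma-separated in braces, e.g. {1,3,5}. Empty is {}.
Constraint 1 (W != V) on D(W)={3,4,6,8,9} D(V)={4,5,8}: no change
Constraint 2 (W < Z) on D(W)={3,4,6,8,9} D(Z)={3,6,7,8}: W {3,4,6,8,9}->{3,4,6}; Z {3,6,7,8}->{6,7,8}
Constraint 3 (X < V) on D(X)={3,4,6,8} D(V)={4,5,8}: X {3,4,6,8}->{3,4,6}
So after constraint 3: D(W) = {3,4,6}

Answer: {3,4,6}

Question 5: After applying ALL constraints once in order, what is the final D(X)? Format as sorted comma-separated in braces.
Answer: {3,4,6}

Derivation:
Constraint 1 (W != V) on D(W)={3,4,6,8,9} D(V)={4,5,8}: no change
Constraint 2 (W < Z) on D(W)={3,4,6,8,9} D(Z)={3,6,7,8}: W {3,4,6,8,9}->{3,4,6}; Z {3,6,7,8}->{6,7,8}
Constraint 3 (X < V) on D(X)={3,4,6,8} D(V)={4,5,8}: X {3,4,6,8}->{3,4,6}
So after all 3 constraints: D(X) = {3,4,6}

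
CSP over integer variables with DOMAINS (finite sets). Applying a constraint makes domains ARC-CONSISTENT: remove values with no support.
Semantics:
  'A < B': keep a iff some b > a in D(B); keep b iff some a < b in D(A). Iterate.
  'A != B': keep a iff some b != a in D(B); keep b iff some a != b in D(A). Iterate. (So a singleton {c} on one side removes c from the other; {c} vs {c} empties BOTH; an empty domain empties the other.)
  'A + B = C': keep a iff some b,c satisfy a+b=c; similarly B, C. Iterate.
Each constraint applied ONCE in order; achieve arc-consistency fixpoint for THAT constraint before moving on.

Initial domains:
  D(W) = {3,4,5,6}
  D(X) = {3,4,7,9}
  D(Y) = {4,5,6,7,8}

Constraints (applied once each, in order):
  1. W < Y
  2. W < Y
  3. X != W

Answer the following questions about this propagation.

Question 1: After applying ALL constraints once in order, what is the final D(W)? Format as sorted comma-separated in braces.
Answer: {3,4,5,6}

Derivation:
Constraint 1 (W < Y) on D(W)={3,4,5,6} D(Y)={4,5,6,7,8}: no change
Constraint 2 (W < Y) on D(W)={3,4,5,6} D(Y)={4,5,6,7,8}: no change
Constraint 3 (X != W) on D(X)={3,4,7,9} D(W)={3,4,5,6}: no change
So after all 3 constraints: D(W) = {3,4,5,6}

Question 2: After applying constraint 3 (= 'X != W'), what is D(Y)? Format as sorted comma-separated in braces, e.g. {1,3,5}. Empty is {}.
Answer: {4,5,6,7,8}

Derivation:
Constraint 1 (W < Y) on D(W)={3,4,5,6} D(Y)={4,5,6,7,8}: no change
Constraint 2 (W < Y) on D(W)={3,4,5,6} D(Y)={4,5,6,7,8}: no change
Constraint 3 (X != W) on D(X)={3,4,7,9} D(W)={3,4,5,6}: no change
So after constraint 3: D(Y) = {4,5,6,7,8}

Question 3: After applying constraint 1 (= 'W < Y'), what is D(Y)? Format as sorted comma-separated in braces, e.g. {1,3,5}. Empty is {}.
Answer: {4,5,6,7,8}

Derivation:
Constraint 1 (W < Y) on D(W)={3,4,5,6} D(Y)={4,5,6,7,8}: no change
So after constraint 1: D(Y) = {4,5,6,7,8}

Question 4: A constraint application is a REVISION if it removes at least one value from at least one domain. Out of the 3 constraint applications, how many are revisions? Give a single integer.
Constraint 1 (W < Y) on D(W)={3,4,5,6} D(Y)={4,5,6,7,8}: no change => not a revision
Constraint 2 (W < Y) on D(W)={3,4,5,6} D(Y)={4,5,6,7,8}: no change => not a revision
Constraint 3 (X != W) on D(X)={3,4,7,9} D(W)={3,4,5,6}: no change => not a revision
Total revisions = 0

Answer: 0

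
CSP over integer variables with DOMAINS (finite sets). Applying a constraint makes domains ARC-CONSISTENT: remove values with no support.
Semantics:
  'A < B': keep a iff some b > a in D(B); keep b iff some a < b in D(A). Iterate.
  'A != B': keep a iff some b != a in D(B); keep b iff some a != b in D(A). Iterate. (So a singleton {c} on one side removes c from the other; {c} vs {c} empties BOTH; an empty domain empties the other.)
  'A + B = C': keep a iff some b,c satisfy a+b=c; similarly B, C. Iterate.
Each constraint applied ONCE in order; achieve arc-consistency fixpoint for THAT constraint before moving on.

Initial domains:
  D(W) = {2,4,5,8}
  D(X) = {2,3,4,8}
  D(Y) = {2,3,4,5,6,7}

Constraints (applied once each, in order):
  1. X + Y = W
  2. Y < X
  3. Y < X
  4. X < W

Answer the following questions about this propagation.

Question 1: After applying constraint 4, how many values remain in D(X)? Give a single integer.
Constraint 1 (X + Y = W) on D(X)={2,3,4,8} D(Y)={2,3,4,5,6,7} D(W)={2,4,5,8}: X {2,3,4,8}->{2,3,4}; Y {2,3,4,5,6,7}->{2,3,4,5,6}; W {2,4,5,8}->{4,5,8}
Constraint 2 (Y < X) on D(Y)={2,3,4,5,6} D(X)={2,3,4}: Y {2,3,4,5,6}->{2,3}; X {2,3,4}->{3,4}
Constraint 3 (Y < X) on D(Y)={2,3} D(X)={3,4}: no change
Constraint 4 (X < W) on D(X)={3,4} D(W)={4,5,8}: no change
So after constraint 4: D(X)={3,4}, size = 2

Answer: 2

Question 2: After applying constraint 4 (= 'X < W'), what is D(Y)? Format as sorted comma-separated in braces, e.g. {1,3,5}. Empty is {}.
Answer: {2,3}

Derivation:
Constraint 1 (X + Y = W) on D(X)={2,3,4,8} D(Y)={2,3,4,5,6,7} D(W)={2,4,5,8}: X {2,3,4,8}->{2,3,4}; Y {2,3,4,5,6,7}->{2,3,4,5,6}; W {2,4,5,8}->{4,5,8}
Constraint 2 (Y < X) on D(Y)={2,3,4,5,6} D(X)={2,3,4}: Y {2,3,4,5,6}->{2,3}; X {2,3,4}->{3,4}
Constraint 3 (Y < X) on D(Y)={2,3} D(X)={3,4}: no change
Constraint 4 (X < W) on D(X)={3,4} D(W)={4,5,8}: no change
So after constraint 4: D(Y) = {2,3}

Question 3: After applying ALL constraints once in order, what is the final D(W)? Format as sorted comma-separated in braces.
Constraint 1 (X + Y = W) on D(X)={2,3,4,8} D(Y)={2,3,4,5,6,7} D(W)={2,4,5,8}: X {2,3,4,8}->{2,3,4}; Y {2,3,4,5,6,7}->{2,3,4,5,6}; W {2,4,5,8}->{4,5,8}
Constraint 2 (Y < X) on D(Y)={2,3,4,5,6} D(X)={2,3,4}: Y {2,3,4,5,6}->{2,3}; X {2,3,4}->{3,4}
Constraint 3 (Y < X) on D(Y)={2,3} D(X)={3,4}: no change
Constraint 4 (X < W) on D(X)={3,4} D(W)={4,5,8}: no change
So after all 4 constraints: D(W) = {4,5,8}

Answer: {4,5,8}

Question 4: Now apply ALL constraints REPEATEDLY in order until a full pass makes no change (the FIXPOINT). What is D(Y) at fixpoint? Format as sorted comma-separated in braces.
Answer: {2}

Derivation:
pass 0 (initial): D(Y)={2,3,4,5,6,7}
pass 1: W {2,4,5,8}->{4,5,8}; X {2,3,4,8}->{3,4}; Y {2,3,4,5,6,7}->{2,3}
pass 2: W {4,5,8}->{5}; X {3,4}->{3}; Y {2,3}->{2}
pass 3: no change
Fixpoint after 3 passes: D(Y) = {2}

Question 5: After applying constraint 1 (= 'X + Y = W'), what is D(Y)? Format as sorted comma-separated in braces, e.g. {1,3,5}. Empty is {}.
Constraint 1 (X + Y = W) on D(X)={2,3,4,8} D(Y)={2,3,4,5,6,7} D(W)={2,4,5,8}: X {2,3,4,8}->{2,3,4}; Y {2,3,4,5,6,7}->{2,3,4,5,6}; W {2,4,5,8}->{4,5,8}
So after constraint 1: D(Y) = {2,3,4,5,6}

Answer: {2,3,4,5,6}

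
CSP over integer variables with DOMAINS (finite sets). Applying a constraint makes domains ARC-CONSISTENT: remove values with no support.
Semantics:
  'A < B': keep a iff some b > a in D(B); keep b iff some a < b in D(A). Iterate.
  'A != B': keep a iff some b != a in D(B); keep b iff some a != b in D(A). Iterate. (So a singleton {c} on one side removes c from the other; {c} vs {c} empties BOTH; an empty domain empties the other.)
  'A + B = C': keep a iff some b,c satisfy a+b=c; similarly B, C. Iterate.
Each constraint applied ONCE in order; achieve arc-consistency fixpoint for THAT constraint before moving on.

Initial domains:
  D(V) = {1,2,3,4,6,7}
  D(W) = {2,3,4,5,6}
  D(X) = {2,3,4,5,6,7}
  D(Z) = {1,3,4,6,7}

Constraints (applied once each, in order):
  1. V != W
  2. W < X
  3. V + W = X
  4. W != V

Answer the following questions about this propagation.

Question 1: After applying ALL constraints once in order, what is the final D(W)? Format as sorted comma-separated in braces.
Constraint 1 (V != W) on D(V)={1,2,3,4,6,7} D(W)={2,3,4,5,6}: no change
Constraint 2 (W < X) on D(W)={2,3,4,5,6} D(X)={2,3,4,5,6,7}: X {2,3,4,5,6,7}->{3,4,5,6,7}
Constraint 3 (V + W = X) on D(V)={1,2,3,4,6,7} D(W)={2,3,4,5,6} D(X)={3,4,5,6,7}: V {1,2,3,4,6,7}->{1,2,3,4}
Constraint 4 (W != V) on D(W)={2,3,4,5,6} D(V)={1,2,3,4}: no change
So after all 4 constraints: D(W) = {2,3,4,5,6}

Answer: {2,3,4,5,6}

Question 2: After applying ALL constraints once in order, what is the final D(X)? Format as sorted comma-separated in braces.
Answer: {3,4,5,6,7}

Derivation:
Constraint 1 (V != W) on D(V)={1,2,3,4,6,7} D(W)={2,3,4,5,6}: no change
Constraint 2 (W < X) on D(W)={2,3,4,5,6} D(X)={2,3,4,5,6,7}: X {2,3,4,5,6,7}->{3,4,5,6,7}
Constraint 3 (V + W = X) on D(V)={1,2,3,4,6,7} D(W)={2,3,4,5,6} D(X)={3,4,5,6,7}: V {1,2,3,4,6,7}->{1,2,3,4}
Constraint 4 (W != V) on D(W)={2,3,4,5,6} D(V)={1,2,3,4}: no change
So after all 4 constraints: D(X) = {3,4,5,6,7}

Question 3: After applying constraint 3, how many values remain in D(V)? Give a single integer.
Constraint 1 (V != W) on D(V)={1,2,3,4,6,7} D(W)={2,3,4,5,6}: no change
Constraint 2 (W < X) on D(W)={2,3,4,5,6} D(X)={2,3,4,5,6,7}: X {2,3,4,5,6,7}->{3,4,5,6,7}
Constraint 3 (V + W = X) on D(V)={1,2,3,4,6,7} D(W)={2,3,4,5,6} D(X)={3,4,5,6,7}: V {1,2,3,4,6,7}->{1,2,3,4}
So after constraint 3: D(V)={1,2,3,4}, size = 4

Answer: 4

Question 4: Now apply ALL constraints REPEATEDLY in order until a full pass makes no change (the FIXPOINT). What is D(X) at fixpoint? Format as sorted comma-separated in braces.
Answer: {3,4,5,6,7}

Derivation:
pass 0 (initial): D(X)={2,3,4,5,6,7}
pass 1: V {1,2,3,4,6,7}->{1,2,3,4}; X {2,3,4,5,6,7}->{3,4,5,6,7}
pass 2: no change
Fixpoint after 2 passes: D(X) = {3,4,5,6,7}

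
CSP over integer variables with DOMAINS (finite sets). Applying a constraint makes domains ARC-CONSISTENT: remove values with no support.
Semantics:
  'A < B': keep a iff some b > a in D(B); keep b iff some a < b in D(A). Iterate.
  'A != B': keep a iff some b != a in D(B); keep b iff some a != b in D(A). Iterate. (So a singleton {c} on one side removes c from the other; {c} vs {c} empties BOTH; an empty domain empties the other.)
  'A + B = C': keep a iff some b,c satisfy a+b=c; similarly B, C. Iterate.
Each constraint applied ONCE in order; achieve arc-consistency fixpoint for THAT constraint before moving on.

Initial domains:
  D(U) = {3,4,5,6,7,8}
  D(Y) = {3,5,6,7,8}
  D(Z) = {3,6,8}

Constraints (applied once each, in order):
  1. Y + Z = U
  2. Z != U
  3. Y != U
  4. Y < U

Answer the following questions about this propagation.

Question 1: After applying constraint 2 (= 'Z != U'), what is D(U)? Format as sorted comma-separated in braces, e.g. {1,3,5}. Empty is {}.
Answer: {6,8}

Derivation:
Constraint 1 (Y + Z = U) on D(Y)={3,5,6,7,8} D(Z)={3,6,8} D(U)={3,4,5,6,7,8}: Y {3,5,6,7,8}->{3,5}; Z {3,6,8}->{3}; U {3,4,5,6,7,8}->{6,8}
Constraint 2 (Z != U) on D(Z)={3} D(U)={6,8}: no change
So after constraint 2: D(U) = {6,8}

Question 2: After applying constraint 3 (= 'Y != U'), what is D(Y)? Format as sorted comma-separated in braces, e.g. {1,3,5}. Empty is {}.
Answer: {3,5}

Derivation:
Constraint 1 (Y + Z = U) on D(Y)={3,5,6,7,8} D(Z)={3,6,8} D(U)={3,4,5,6,7,8}: Y {3,5,6,7,8}->{3,5}; Z {3,6,8}->{3}; U {3,4,5,6,7,8}->{6,8}
Constraint 2 (Z != U) on D(Z)={3} D(U)={6,8}: no change
Constraint 3 (Y != U) on D(Y)={3,5} D(U)={6,8}: no change
So after constraint 3: D(Y) = {3,5}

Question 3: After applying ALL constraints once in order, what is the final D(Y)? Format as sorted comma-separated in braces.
Constraint 1 (Y + Z = U) on D(Y)={3,5,6,7,8} D(Z)={3,6,8} D(U)={3,4,5,6,7,8}: Y {3,5,6,7,8}->{3,5}; Z {3,6,8}->{3}; U {3,4,5,6,7,8}->{6,8}
Constraint 2 (Z != U) on D(Z)={3} D(U)={6,8}: no change
Constraint 3 (Y != U) on D(Y)={3,5} D(U)={6,8}: no change
Constraint 4 (Y < U) on D(Y)={3,5} D(U)={6,8}: no change
So after all 4 constraints: D(Y) = {3,5}

Answer: {3,5}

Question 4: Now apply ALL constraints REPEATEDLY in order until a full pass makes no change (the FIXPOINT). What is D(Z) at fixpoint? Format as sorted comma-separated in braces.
pass 0 (initial): D(Z)={3,6,8}
pass 1: U {3,4,5,6,7,8}->{6,8}; Y {3,5,6,7,8}->{3,5}; Z {3,6,8}->{3}
pass 2: no change
Fixpoint after 2 passes: D(Z) = {3}

Answer: {3}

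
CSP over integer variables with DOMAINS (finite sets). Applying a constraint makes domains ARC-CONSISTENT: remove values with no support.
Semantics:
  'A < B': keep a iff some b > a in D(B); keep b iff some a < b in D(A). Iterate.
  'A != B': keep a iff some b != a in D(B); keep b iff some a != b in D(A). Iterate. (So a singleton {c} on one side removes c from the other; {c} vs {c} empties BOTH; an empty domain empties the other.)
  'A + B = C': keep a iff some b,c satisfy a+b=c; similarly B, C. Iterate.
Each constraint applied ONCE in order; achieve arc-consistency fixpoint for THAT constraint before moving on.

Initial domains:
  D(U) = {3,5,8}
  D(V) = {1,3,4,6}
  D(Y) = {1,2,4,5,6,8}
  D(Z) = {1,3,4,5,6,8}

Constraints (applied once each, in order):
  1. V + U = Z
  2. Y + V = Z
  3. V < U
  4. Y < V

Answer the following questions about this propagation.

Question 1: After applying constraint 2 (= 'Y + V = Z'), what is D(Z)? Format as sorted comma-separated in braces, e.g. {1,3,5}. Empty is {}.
Answer: {4,6,8}

Derivation:
Constraint 1 (V + U = Z) on D(V)={1,3,4,6} D(U)={3,5,8} D(Z)={1,3,4,5,6,8}: V {1,3,4,6}->{1,3}; U {3,5,8}->{3,5}; Z {1,3,4,5,6,8}->{4,6,8}
Constraint 2 (Y + V = Z) on D(Y)={1,2,4,5,6,8} D(V)={1,3} D(Z)={4,6,8}: Y {1,2,4,5,6,8}->{1,5}
So after constraint 2: D(Z) = {4,6,8}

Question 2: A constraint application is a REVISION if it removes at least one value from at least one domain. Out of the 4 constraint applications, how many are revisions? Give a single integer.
Answer: 3

Derivation:
Constraint 1 (V + U = Z) on D(V)={1,3,4,6} D(U)={3,5,8} D(Z)={1,3,4,5,6,8}: V {1,3,4,6}->{1,3}; U {3,5,8}->{3,5}; Z {1,3,4,5,6,8}->{4,6,8} => REVISION
Constraint 2 (Y + V = Z) on D(Y)={1,2,4,5,6,8} D(V)={1,3} D(Z)={4,6,8}: Y {1,2,4,5,6,8}->{1,5} => REVISION
Constraint 3 (V < U) on D(V)={1,3} D(U)={3,5}: no change => not a revision
Constraint 4 (Y < V) on D(Y)={1,5} D(V)={1,3}: Y {1,5}->{1}; V {1,3}->{3} => REVISION
Total revisions = 3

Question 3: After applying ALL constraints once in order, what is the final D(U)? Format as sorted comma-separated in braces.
Answer: {3,5}

Derivation:
Constraint 1 (V + U = Z) on D(V)={1,3,4,6} D(U)={3,5,8} D(Z)={1,3,4,5,6,8}: V {1,3,4,6}->{1,3}; U {3,5,8}->{3,5}; Z {1,3,4,5,6,8}->{4,6,8}
Constraint 2 (Y + V = Z) on D(Y)={1,2,4,5,6,8} D(V)={1,3} D(Z)={4,6,8}: Y {1,2,4,5,6,8}->{1,5}
Constraint 3 (V < U) on D(V)={1,3} D(U)={3,5}: no change
Constraint 4 (Y < V) on D(Y)={1,5} D(V)={1,3}: Y {1,5}->{1}; V {1,3}->{3}
So after all 4 constraints: D(U) = {3,5}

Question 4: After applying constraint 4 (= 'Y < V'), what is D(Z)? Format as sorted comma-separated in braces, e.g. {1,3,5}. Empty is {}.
Constraint 1 (V + U = Z) on D(V)={1,3,4,6} D(U)={3,5,8} D(Z)={1,3,4,5,6,8}: V {1,3,4,6}->{1,3}; U {3,5,8}->{3,5}; Z {1,3,4,5,6,8}->{4,6,8}
Constraint 2 (Y + V = Z) on D(Y)={1,2,4,5,6,8} D(V)={1,3} D(Z)={4,6,8}: Y {1,2,4,5,6,8}->{1,5}
Constraint 3 (V < U) on D(V)={1,3} D(U)={3,5}: no change
Constraint 4 (Y < V) on D(Y)={1,5} D(V)={1,3}: Y {1,5}->{1}; V {1,3}->{3}
So after constraint 4: D(Z) = {4,6,8}

Answer: {4,6,8}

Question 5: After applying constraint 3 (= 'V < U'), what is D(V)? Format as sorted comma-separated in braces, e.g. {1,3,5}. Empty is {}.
Constraint 1 (V + U = Z) on D(V)={1,3,4,6} D(U)={3,5,8} D(Z)={1,3,4,5,6,8}: V {1,3,4,6}->{1,3}; U {3,5,8}->{3,5}; Z {1,3,4,5,6,8}->{4,6,8}
Constraint 2 (Y + V = Z) on D(Y)={1,2,4,5,6,8} D(V)={1,3} D(Z)={4,6,8}: Y {1,2,4,5,6,8}->{1,5}
Constraint 3 (V < U) on D(V)={1,3} D(U)={3,5}: no change
So after constraint 3: D(V) = {1,3}

Answer: {1,3}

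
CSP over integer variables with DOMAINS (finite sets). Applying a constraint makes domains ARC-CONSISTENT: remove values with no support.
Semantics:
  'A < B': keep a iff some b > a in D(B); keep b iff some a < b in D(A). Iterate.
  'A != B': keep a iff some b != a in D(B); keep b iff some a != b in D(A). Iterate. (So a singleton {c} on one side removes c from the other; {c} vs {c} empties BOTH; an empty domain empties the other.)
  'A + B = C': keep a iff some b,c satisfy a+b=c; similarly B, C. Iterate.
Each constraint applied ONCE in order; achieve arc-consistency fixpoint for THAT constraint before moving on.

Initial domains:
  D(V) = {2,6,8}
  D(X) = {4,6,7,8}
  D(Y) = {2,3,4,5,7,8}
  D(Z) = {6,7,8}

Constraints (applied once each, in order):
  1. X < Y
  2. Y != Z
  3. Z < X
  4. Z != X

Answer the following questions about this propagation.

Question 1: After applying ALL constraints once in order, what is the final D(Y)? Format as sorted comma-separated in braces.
Answer: {5,7,8}

Derivation:
Constraint 1 (X < Y) on D(X)={4,6,7,8} D(Y)={2,3,4,5,7,8}: X {4,6,7,8}->{4,6,7}; Y {2,3,4,5,7,8}->{5,7,8}
Constraint 2 (Y != Z) on D(Y)={5,7,8} D(Z)={6,7,8}: no change
Constraint 3 (Z < X) on D(Z)={6,7,8} D(X)={4,6,7}: Z {6,7,8}->{6}; X {4,6,7}->{7}
Constraint 4 (Z != X) on D(Z)={6} D(X)={7}: no change
So after all 4 constraints: D(Y) = {5,7,8}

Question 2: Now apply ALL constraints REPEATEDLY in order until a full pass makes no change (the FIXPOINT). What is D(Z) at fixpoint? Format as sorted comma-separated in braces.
pass 0 (initial): D(Z)={6,7,8}
pass 1: X {4,6,7,8}->{7}; Y {2,3,4,5,7,8}->{5,7,8}; Z {6,7,8}->{6}
pass 2: Y {5,7,8}->{8}
pass 3: no change
Fixpoint after 3 passes: D(Z) = {6}

Answer: {6}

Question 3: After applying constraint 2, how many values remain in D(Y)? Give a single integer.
Constraint 1 (X < Y) on D(X)={4,6,7,8} D(Y)={2,3,4,5,7,8}: X {4,6,7,8}->{4,6,7}; Y {2,3,4,5,7,8}->{5,7,8}
Constraint 2 (Y != Z) on D(Y)={5,7,8} D(Z)={6,7,8}: no change
So after constraint 2: D(Y)={5,7,8}, size = 3

Answer: 3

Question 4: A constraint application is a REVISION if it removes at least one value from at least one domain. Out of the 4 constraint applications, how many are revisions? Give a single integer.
Answer: 2

Derivation:
Constraint 1 (X < Y) on D(X)={4,6,7,8} D(Y)={2,3,4,5,7,8}: X {4,6,7,8}->{4,6,7}; Y {2,3,4,5,7,8}->{5,7,8} => REVISION
Constraint 2 (Y != Z) on D(Y)={5,7,8} D(Z)={6,7,8}: no change => not a revision
Constraint 3 (Z < X) on D(Z)={6,7,8} D(X)={4,6,7}: Z {6,7,8}->{6}; X {4,6,7}->{7} => REVISION
Constraint 4 (Z != X) on D(Z)={6} D(X)={7}: no change => not a revision
Total revisions = 2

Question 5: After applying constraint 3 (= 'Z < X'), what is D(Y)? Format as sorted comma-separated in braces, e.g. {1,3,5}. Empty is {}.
Constraint 1 (X < Y) on D(X)={4,6,7,8} D(Y)={2,3,4,5,7,8}: X {4,6,7,8}->{4,6,7}; Y {2,3,4,5,7,8}->{5,7,8}
Constraint 2 (Y != Z) on D(Y)={5,7,8} D(Z)={6,7,8}: no change
Constraint 3 (Z < X) on D(Z)={6,7,8} D(X)={4,6,7}: Z {6,7,8}->{6}; X {4,6,7}->{7}
So after constraint 3: D(Y) = {5,7,8}

Answer: {5,7,8}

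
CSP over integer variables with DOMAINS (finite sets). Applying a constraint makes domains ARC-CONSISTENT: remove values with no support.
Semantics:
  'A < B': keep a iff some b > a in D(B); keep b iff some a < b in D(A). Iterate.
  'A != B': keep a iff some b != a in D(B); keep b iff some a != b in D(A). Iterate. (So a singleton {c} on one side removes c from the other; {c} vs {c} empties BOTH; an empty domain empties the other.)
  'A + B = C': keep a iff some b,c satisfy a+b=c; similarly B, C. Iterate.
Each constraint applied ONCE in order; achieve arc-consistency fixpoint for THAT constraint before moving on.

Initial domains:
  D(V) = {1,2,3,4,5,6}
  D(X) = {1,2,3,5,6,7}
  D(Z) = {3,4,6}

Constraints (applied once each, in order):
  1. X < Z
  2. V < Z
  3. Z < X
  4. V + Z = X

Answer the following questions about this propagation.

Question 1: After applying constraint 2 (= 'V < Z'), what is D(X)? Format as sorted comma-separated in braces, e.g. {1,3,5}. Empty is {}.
Answer: {1,2,3,5}

Derivation:
Constraint 1 (X < Z) on D(X)={1,2,3,5,6,7} D(Z)={3,4,6}: X {1,2,3,5,6,7}->{1,2,3,5}
Constraint 2 (V < Z) on D(V)={1,2,3,4,5,6} D(Z)={3,4,6}: V {1,2,3,4,5,6}->{1,2,3,4,5}
So after constraint 2: D(X) = {1,2,3,5}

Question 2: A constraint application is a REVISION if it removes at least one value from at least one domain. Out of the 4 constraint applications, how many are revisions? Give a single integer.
Constraint 1 (X < Z) on D(X)={1,2,3,5,6,7} D(Z)={3,4,6}: X {1,2,3,5,6,7}->{1,2,3,5} => REVISION
Constraint 2 (V < Z) on D(V)={1,2,3,4,5,6} D(Z)={3,4,6}: V {1,2,3,4,5,6}->{1,2,3,4,5} => REVISION
Constraint 3 (Z < X) on D(Z)={3,4,6} D(X)={1,2,3,5}: Z {3,4,6}->{3,4}; X {1,2,3,5}->{5} => REVISION
Constraint 4 (V + Z = X) on D(V)={1,2,3,4,5} D(Z)={3,4} D(X)={5}: V {1,2,3,4,5}->{1,2} => REVISION
Total revisions = 4

Answer: 4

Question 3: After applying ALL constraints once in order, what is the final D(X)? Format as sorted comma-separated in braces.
Answer: {5}

Derivation:
Constraint 1 (X < Z) on D(X)={1,2,3,5,6,7} D(Z)={3,4,6}: X {1,2,3,5,6,7}->{1,2,3,5}
Constraint 2 (V < Z) on D(V)={1,2,3,4,5,6} D(Z)={3,4,6}: V {1,2,3,4,5,6}->{1,2,3,4,5}
Constraint 3 (Z < X) on D(Z)={3,4,6} D(X)={1,2,3,5}: Z {3,4,6}->{3,4}; X {1,2,3,5}->{5}
Constraint 4 (V + Z = X) on D(V)={1,2,3,4,5} D(Z)={3,4} D(X)={5}: V {1,2,3,4,5}->{1,2}
So after all 4 constraints: D(X) = {5}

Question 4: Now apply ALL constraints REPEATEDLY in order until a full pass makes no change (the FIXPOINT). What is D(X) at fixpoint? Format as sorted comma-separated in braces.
pass 0 (initial): D(X)={1,2,3,5,6,7}
pass 1: V {1,2,3,4,5,6}->{1,2}; X {1,2,3,5,6,7}->{5}; Z {3,4,6}->{3,4}
pass 2: V {1,2}->{}; X {5}->{}; Z {3,4}->{}
pass 3: no change
Fixpoint after 3 passes: D(X) = {}

Answer: {}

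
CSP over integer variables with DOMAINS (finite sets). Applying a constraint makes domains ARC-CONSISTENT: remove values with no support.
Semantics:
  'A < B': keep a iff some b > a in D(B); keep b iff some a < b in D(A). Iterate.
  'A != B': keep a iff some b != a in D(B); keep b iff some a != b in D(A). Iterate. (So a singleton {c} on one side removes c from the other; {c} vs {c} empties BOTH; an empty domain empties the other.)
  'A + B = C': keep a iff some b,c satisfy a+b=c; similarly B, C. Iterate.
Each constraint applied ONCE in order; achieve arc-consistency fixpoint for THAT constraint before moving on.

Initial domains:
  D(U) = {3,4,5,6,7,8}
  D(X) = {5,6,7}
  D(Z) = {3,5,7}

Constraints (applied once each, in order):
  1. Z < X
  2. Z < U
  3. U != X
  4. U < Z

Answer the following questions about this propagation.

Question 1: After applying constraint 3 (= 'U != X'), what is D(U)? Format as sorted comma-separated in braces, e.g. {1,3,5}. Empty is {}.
Answer: {4,5,6,7,8}

Derivation:
Constraint 1 (Z < X) on D(Z)={3,5,7} D(X)={5,6,7}: Z {3,5,7}->{3,5}
Constraint 2 (Z < U) on D(Z)={3,5} D(U)={3,4,5,6,7,8}: U {3,4,5,6,7,8}->{4,5,6,7,8}
Constraint 3 (U != X) on D(U)={4,5,6,7,8} D(X)={5,6,7}: no change
So after constraint 3: D(U) = {4,5,6,7,8}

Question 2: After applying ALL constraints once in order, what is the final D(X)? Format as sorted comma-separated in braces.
Answer: {5,6,7}

Derivation:
Constraint 1 (Z < X) on D(Z)={3,5,7} D(X)={5,6,7}: Z {3,5,7}->{3,5}
Constraint 2 (Z < U) on D(Z)={3,5} D(U)={3,4,5,6,7,8}: U {3,4,5,6,7,8}->{4,5,6,7,8}
Constraint 3 (U != X) on D(U)={4,5,6,7,8} D(X)={5,6,7}: no change
Constraint 4 (U < Z) on D(U)={4,5,6,7,8} D(Z)={3,5}: U {4,5,6,7,8}->{4}; Z {3,5}->{5}
So after all 4 constraints: D(X) = {5,6,7}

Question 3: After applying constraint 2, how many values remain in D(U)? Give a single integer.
Answer: 5

Derivation:
Constraint 1 (Z < X) on D(Z)={3,5,7} D(X)={5,6,7}: Z {3,5,7}->{3,5}
Constraint 2 (Z < U) on D(Z)={3,5} D(U)={3,4,5,6,7,8}: U {3,4,5,6,7,8}->{4,5,6,7,8}
So after constraint 2: D(U)={4,5,6,7,8}, size = 5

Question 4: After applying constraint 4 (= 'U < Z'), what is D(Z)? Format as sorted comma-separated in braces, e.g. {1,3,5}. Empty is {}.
Constraint 1 (Z < X) on D(Z)={3,5,7} D(X)={5,6,7}: Z {3,5,7}->{3,5}
Constraint 2 (Z < U) on D(Z)={3,5} D(U)={3,4,5,6,7,8}: U {3,4,5,6,7,8}->{4,5,6,7,8}
Constraint 3 (U != X) on D(U)={4,5,6,7,8} D(X)={5,6,7}: no change
Constraint 4 (U < Z) on D(U)={4,5,6,7,8} D(Z)={3,5}: U {4,5,6,7,8}->{4}; Z {3,5}->{5}
So after constraint 4: D(Z) = {5}

Answer: {5}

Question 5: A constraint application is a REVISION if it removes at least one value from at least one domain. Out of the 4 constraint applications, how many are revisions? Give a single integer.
Constraint 1 (Z < X) on D(Z)={3,5,7} D(X)={5,6,7}: Z {3,5,7}->{3,5} => REVISION
Constraint 2 (Z < U) on D(Z)={3,5} D(U)={3,4,5,6,7,8}: U {3,4,5,6,7,8}->{4,5,6,7,8} => REVISION
Constraint 3 (U != X) on D(U)={4,5,6,7,8} D(X)={5,6,7}: no change => not a revision
Constraint 4 (U < Z) on D(U)={4,5,6,7,8} D(Z)={3,5}: U {4,5,6,7,8}->{4}; Z {3,5}->{5} => REVISION
Total revisions = 3

Answer: 3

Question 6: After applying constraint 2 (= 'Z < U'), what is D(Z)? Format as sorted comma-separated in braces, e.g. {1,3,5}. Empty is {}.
Answer: {3,5}

Derivation:
Constraint 1 (Z < X) on D(Z)={3,5,7} D(X)={5,6,7}: Z {3,5,7}->{3,5}
Constraint 2 (Z < U) on D(Z)={3,5} D(U)={3,4,5,6,7,8}: U {3,4,5,6,7,8}->{4,5,6,7,8}
So after constraint 2: D(Z) = {3,5}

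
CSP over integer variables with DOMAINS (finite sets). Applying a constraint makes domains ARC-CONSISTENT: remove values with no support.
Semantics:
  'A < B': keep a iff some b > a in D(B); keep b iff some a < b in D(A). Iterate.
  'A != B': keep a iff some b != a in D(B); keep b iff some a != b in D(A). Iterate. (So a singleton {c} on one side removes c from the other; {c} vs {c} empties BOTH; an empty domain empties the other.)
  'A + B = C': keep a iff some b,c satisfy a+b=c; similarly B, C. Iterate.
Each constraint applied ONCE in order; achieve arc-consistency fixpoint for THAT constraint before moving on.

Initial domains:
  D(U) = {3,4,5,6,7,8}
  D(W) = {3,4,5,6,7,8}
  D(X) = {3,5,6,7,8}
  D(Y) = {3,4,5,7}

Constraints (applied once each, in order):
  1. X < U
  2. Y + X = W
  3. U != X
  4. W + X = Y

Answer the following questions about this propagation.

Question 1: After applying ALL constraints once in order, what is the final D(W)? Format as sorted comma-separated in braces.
Constraint 1 (X < U) on D(X)={3,5,6,7,8} D(U)={3,4,5,6,7,8}: X {3,5,6,7,8}->{3,5,6,7}; U {3,4,5,6,7,8}->{4,5,6,7,8}
Constraint 2 (Y + X = W) on D(Y)={3,4,5,7} D(X)={3,5,6,7} D(W)={3,4,5,6,7,8}: Y {3,4,5,7}->{3,4,5}; X {3,5,6,7}->{3,5}; W {3,4,5,6,7,8}->{6,7,8}
Constraint 3 (U != X) on D(U)={4,5,6,7,8} D(X)={3,5}: no change
Constraint 4 (W + X = Y) on D(W)={6,7,8} D(X)={3,5} D(Y)={3,4,5}: W {6,7,8}->{}; X {3,5}->{}; Y {3,4,5}->{}
So after all 4 constraints: D(W) = {}

Answer: {}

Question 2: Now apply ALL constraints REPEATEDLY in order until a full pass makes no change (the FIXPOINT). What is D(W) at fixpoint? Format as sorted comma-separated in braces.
Answer: {}

Derivation:
pass 0 (initial): D(W)={3,4,5,6,7,8}
pass 1: U {3,4,5,6,7,8}->{4,5,6,7,8}; W {3,4,5,6,7,8}->{}; X {3,5,6,7,8}->{}; Y {3,4,5,7}->{}
pass 2: U {4,5,6,7,8}->{}
pass 3: no change
Fixpoint after 3 passes: D(W) = {}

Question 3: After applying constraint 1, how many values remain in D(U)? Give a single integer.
Constraint 1 (X < U) on D(X)={3,5,6,7,8} D(U)={3,4,5,6,7,8}: X {3,5,6,7,8}->{3,5,6,7}; U {3,4,5,6,7,8}->{4,5,6,7,8}
So after constraint 1: D(U)={4,5,6,7,8}, size = 5

Answer: 5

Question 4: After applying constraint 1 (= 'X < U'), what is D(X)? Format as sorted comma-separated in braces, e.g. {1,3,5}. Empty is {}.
Constraint 1 (X < U) on D(X)={3,5,6,7,8} D(U)={3,4,5,6,7,8}: X {3,5,6,7,8}->{3,5,6,7}; U {3,4,5,6,7,8}->{4,5,6,7,8}
So after constraint 1: D(X) = {3,5,6,7}

Answer: {3,5,6,7}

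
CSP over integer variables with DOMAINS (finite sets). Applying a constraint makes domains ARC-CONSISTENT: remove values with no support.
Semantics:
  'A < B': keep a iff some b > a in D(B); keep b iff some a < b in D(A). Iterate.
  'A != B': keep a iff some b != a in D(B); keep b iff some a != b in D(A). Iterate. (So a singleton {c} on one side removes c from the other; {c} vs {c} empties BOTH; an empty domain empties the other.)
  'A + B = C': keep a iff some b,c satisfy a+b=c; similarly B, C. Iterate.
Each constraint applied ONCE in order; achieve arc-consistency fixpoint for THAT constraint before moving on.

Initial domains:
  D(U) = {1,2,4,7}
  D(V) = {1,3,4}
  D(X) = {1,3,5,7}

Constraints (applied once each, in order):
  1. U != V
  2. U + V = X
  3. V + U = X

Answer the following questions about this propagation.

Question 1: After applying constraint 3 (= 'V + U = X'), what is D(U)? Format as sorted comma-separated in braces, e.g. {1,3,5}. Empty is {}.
Answer: {1,2,4}

Derivation:
Constraint 1 (U != V) on D(U)={1,2,4,7} D(V)={1,3,4}: no change
Constraint 2 (U + V = X) on D(U)={1,2,4,7} D(V)={1,3,4} D(X)={1,3,5,7}: U {1,2,4,7}->{1,2,4}; X {1,3,5,7}->{3,5,7}
Constraint 3 (V + U = X) on D(V)={1,3,4} D(U)={1,2,4} D(X)={3,5,7}: no change
So after constraint 3: D(U) = {1,2,4}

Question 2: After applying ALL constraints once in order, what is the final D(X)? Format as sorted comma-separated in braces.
Constraint 1 (U != V) on D(U)={1,2,4,7} D(V)={1,3,4}: no change
Constraint 2 (U + V = X) on D(U)={1,2,4,7} D(V)={1,3,4} D(X)={1,3,5,7}: U {1,2,4,7}->{1,2,4}; X {1,3,5,7}->{3,5,7}
Constraint 3 (V + U = X) on D(V)={1,3,4} D(U)={1,2,4} D(X)={3,5,7}: no change
So after all 3 constraints: D(X) = {3,5,7}

Answer: {3,5,7}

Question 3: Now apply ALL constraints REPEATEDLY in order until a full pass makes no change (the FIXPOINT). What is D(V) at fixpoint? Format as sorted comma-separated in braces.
Answer: {1,3,4}

Derivation:
pass 0 (initial): D(V)={1,3,4}
pass 1: U {1,2,4,7}->{1,2,4}; X {1,3,5,7}->{3,5,7}
pass 2: no change
Fixpoint after 2 passes: D(V) = {1,3,4}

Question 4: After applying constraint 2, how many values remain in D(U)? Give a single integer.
Constraint 1 (U != V) on D(U)={1,2,4,7} D(V)={1,3,4}: no change
Constraint 2 (U + V = X) on D(U)={1,2,4,7} D(V)={1,3,4} D(X)={1,3,5,7}: U {1,2,4,7}->{1,2,4}; X {1,3,5,7}->{3,5,7}
So after constraint 2: D(U)={1,2,4}, size = 3

Answer: 3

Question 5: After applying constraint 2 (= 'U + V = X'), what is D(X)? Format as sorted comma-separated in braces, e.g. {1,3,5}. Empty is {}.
Answer: {3,5,7}

Derivation:
Constraint 1 (U != V) on D(U)={1,2,4,7} D(V)={1,3,4}: no change
Constraint 2 (U + V = X) on D(U)={1,2,4,7} D(V)={1,3,4} D(X)={1,3,5,7}: U {1,2,4,7}->{1,2,4}; X {1,3,5,7}->{3,5,7}
So after constraint 2: D(X) = {3,5,7}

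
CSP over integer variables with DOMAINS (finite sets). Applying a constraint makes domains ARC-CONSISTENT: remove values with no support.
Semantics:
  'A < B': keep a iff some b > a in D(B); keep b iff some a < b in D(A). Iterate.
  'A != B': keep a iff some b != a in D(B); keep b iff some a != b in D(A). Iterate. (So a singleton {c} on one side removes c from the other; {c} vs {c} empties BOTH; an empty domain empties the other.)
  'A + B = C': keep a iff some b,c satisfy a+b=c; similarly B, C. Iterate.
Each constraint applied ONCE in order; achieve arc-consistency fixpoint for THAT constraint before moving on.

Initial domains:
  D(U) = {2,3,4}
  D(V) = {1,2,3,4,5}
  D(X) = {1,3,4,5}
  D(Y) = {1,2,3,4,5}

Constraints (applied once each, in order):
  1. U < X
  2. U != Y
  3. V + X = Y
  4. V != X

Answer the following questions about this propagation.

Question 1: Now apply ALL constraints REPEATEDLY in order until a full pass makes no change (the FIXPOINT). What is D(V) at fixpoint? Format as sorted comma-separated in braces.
pass 0 (initial): D(V)={1,2,3,4,5}
pass 1: V {1,2,3,4,5}->{1,2}; X {1,3,4,5}->{3,4}; Y {1,2,3,4,5}->{4,5}
pass 2: U {2,3,4}->{2,3}
pass 3: no change
Fixpoint after 3 passes: D(V) = {1,2}

Answer: {1,2}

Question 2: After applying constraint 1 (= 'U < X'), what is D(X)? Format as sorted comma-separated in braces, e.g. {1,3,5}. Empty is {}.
Answer: {3,4,5}

Derivation:
Constraint 1 (U < X) on D(U)={2,3,4} D(X)={1,3,4,5}: X {1,3,4,5}->{3,4,5}
So after constraint 1: D(X) = {3,4,5}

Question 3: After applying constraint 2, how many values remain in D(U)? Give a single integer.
Constraint 1 (U < X) on D(U)={2,3,4} D(X)={1,3,4,5}: X {1,3,4,5}->{3,4,5}
Constraint 2 (U != Y) on D(U)={2,3,4} D(Y)={1,2,3,4,5}: no change
So after constraint 2: D(U)={2,3,4}, size = 3

Answer: 3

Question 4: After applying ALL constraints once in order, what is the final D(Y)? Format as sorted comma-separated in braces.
Constraint 1 (U < X) on D(U)={2,3,4} D(X)={1,3,4,5}: X {1,3,4,5}->{3,4,5}
Constraint 2 (U != Y) on D(U)={2,3,4} D(Y)={1,2,3,4,5}: no change
Constraint 3 (V + X = Y) on D(V)={1,2,3,4,5} D(X)={3,4,5} D(Y)={1,2,3,4,5}: V {1,2,3,4,5}->{1,2}; X {3,4,5}->{3,4}; Y {1,2,3,4,5}->{4,5}
Constraint 4 (V != X) on D(V)={1,2} D(X)={3,4}: no change
So after all 4 constraints: D(Y) = {4,5}

Answer: {4,5}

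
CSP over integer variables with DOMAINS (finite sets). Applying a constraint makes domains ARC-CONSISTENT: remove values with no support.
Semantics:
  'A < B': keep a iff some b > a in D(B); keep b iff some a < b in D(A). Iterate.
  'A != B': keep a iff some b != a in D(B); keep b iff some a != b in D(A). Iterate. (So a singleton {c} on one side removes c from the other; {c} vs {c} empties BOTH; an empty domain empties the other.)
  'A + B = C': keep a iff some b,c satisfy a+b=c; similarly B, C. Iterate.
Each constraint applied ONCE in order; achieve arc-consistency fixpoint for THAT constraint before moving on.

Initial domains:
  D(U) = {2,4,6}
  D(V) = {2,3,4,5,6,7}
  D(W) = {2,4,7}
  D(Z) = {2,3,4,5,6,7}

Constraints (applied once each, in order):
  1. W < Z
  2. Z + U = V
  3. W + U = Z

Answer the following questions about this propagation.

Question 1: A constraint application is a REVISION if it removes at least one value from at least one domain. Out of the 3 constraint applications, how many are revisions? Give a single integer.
Constraint 1 (W < Z) on D(W)={2,4,7} D(Z)={2,3,4,5,6,7}: W {2,4,7}->{2,4}; Z {2,3,4,5,6,7}->{3,4,5,6,7} => REVISION
Constraint 2 (Z + U = V) on D(Z)={3,4,5,6,7} D(U)={2,4,6} D(V)={2,3,4,5,6,7}: Z {3,4,5,6,7}->{3,4,5}; U {2,4,6}->{2,4}; V {2,3,4,5,6,7}->{5,6,7} => REVISION
Constraint 3 (W + U = Z) on D(W)={2,4} D(U)={2,4} D(Z)={3,4,5}: W {2,4}->{2}; U {2,4}->{2}; Z {3,4,5}->{4} => REVISION
Total revisions = 3

Answer: 3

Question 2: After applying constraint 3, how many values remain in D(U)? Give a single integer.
Constraint 1 (W < Z) on D(W)={2,4,7} D(Z)={2,3,4,5,6,7}: W {2,4,7}->{2,4}; Z {2,3,4,5,6,7}->{3,4,5,6,7}
Constraint 2 (Z + U = V) on D(Z)={3,4,5,6,7} D(U)={2,4,6} D(V)={2,3,4,5,6,7}: Z {3,4,5,6,7}->{3,4,5}; U {2,4,6}->{2,4}; V {2,3,4,5,6,7}->{5,6,7}
Constraint 3 (W + U = Z) on D(W)={2,4} D(U)={2,4} D(Z)={3,4,5}: W {2,4}->{2}; U {2,4}->{2}; Z {3,4,5}->{4}
So after constraint 3: D(U)={2}, size = 1

Answer: 1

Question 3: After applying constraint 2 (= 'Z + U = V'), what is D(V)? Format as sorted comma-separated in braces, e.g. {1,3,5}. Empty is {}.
Constraint 1 (W < Z) on D(W)={2,4,7} D(Z)={2,3,4,5,6,7}: W {2,4,7}->{2,4}; Z {2,3,4,5,6,7}->{3,4,5,6,7}
Constraint 2 (Z + U = V) on D(Z)={3,4,5,6,7} D(U)={2,4,6} D(V)={2,3,4,5,6,7}: Z {3,4,5,6,7}->{3,4,5}; U {2,4,6}->{2,4}; V {2,3,4,5,6,7}->{5,6,7}
So after constraint 2: D(V) = {5,6,7}

Answer: {5,6,7}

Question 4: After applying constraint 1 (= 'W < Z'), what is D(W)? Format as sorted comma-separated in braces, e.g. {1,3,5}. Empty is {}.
Constraint 1 (W < Z) on D(W)={2,4,7} D(Z)={2,3,4,5,6,7}: W {2,4,7}->{2,4}; Z {2,3,4,5,6,7}->{3,4,5,6,7}
So after constraint 1: D(W) = {2,4}

Answer: {2,4}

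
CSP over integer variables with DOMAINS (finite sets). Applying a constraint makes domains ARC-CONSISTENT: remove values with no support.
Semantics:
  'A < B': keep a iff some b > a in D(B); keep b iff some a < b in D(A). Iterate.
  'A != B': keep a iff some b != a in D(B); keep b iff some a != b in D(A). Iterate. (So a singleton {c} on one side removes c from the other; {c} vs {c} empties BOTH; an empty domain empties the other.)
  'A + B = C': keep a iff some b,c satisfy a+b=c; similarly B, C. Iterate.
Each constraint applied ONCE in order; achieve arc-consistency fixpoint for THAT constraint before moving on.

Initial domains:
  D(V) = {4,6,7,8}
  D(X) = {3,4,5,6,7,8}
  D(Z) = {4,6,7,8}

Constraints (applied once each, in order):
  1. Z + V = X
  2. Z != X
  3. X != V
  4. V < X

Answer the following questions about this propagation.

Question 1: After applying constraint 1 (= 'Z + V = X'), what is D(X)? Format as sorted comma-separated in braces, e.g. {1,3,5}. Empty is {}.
Answer: {8}

Derivation:
Constraint 1 (Z + V = X) on D(Z)={4,6,7,8} D(V)={4,6,7,8} D(X)={3,4,5,6,7,8}: Z {4,6,7,8}->{4}; V {4,6,7,8}->{4}; X {3,4,5,6,7,8}->{8}
So after constraint 1: D(X) = {8}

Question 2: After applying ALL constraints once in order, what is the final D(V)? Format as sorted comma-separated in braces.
Constraint 1 (Z + V = X) on D(Z)={4,6,7,8} D(V)={4,6,7,8} D(X)={3,4,5,6,7,8}: Z {4,6,7,8}->{4}; V {4,6,7,8}->{4}; X {3,4,5,6,7,8}->{8}
Constraint 2 (Z != X) on D(Z)={4} D(X)={8}: no change
Constraint 3 (X != V) on D(X)={8} D(V)={4}: no change
Constraint 4 (V < X) on D(V)={4} D(X)={8}: no change
So after all 4 constraints: D(V) = {4}

Answer: {4}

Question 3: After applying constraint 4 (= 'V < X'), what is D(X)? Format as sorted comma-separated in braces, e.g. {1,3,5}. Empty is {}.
Answer: {8}

Derivation:
Constraint 1 (Z + V = X) on D(Z)={4,6,7,8} D(V)={4,6,7,8} D(X)={3,4,5,6,7,8}: Z {4,6,7,8}->{4}; V {4,6,7,8}->{4}; X {3,4,5,6,7,8}->{8}
Constraint 2 (Z != X) on D(Z)={4} D(X)={8}: no change
Constraint 3 (X != V) on D(X)={8} D(V)={4}: no change
Constraint 4 (V < X) on D(V)={4} D(X)={8}: no change
So after constraint 4: D(X) = {8}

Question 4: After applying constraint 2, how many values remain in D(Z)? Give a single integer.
Constraint 1 (Z + V = X) on D(Z)={4,6,7,8} D(V)={4,6,7,8} D(X)={3,4,5,6,7,8}: Z {4,6,7,8}->{4}; V {4,6,7,8}->{4}; X {3,4,5,6,7,8}->{8}
Constraint 2 (Z != X) on D(Z)={4} D(X)={8}: no change
So after constraint 2: D(Z)={4}, size = 1

Answer: 1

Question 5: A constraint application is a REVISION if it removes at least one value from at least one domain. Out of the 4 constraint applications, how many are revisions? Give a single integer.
Constraint 1 (Z + V = X) on D(Z)={4,6,7,8} D(V)={4,6,7,8} D(X)={3,4,5,6,7,8}: Z {4,6,7,8}->{4}; V {4,6,7,8}->{4}; X {3,4,5,6,7,8}->{8} => REVISION
Constraint 2 (Z != X) on D(Z)={4} D(X)={8}: no change => not a revision
Constraint 3 (X != V) on D(X)={8} D(V)={4}: no change => not a revision
Constraint 4 (V < X) on D(V)={4} D(X)={8}: no change => not a revision
Total revisions = 1

Answer: 1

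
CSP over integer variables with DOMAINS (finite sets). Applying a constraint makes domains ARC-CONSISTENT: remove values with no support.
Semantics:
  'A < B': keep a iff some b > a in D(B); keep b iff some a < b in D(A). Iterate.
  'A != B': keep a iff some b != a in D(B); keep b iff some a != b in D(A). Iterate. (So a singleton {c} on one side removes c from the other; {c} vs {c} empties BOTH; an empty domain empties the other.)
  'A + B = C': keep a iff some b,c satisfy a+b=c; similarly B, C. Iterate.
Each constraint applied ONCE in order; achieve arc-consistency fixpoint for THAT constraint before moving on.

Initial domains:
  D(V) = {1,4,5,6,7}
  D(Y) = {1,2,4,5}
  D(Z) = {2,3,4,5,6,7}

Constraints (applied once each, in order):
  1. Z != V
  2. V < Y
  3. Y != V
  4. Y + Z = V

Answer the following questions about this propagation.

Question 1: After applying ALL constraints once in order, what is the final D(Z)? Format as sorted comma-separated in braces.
Answer: {2}

Derivation:
Constraint 1 (Z != V) on D(Z)={2,3,4,5,6,7} D(V)={1,4,5,6,7}: no change
Constraint 2 (V < Y) on D(V)={1,4,5,6,7} D(Y)={1,2,4,5}: V {1,4,5,6,7}->{1,4}; Y {1,2,4,5}->{2,4,5}
Constraint 3 (Y != V) on D(Y)={2,4,5} D(V)={1,4}: no change
Constraint 4 (Y + Z = V) on D(Y)={2,4,5} D(Z)={2,3,4,5,6,7} D(V)={1,4}: Y {2,4,5}->{2}; Z {2,3,4,5,6,7}->{2}; V {1,4}->{4}
So after all 4 constraints: D(Z) = {2}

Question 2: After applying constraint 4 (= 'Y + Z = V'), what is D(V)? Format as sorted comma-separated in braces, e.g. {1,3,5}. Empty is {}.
Answer: {4}

Derivation:
Constraint 1 (Z != V) on D(Z)={2,3,4,5,6,7} D(V)={1,4,5,6,7}: no change
Constraint 2 (V < Y) on D(V)={1,4,5,6,7} D(Y)={1,2,4,5}: V {1,4,5,6,7}->{1,4}; Y {1,2,4,5}->{2,4,5}
Constraint 3 (Y != V) on D(Y)={2,4,5} D(V)={1,4}: no change
Constraint 4 (Y + Z = V) on D(Y)={2,4,5} D(Z)={2,3,4,5,6,7} D(V)={1,4}: Y {2,4,5}->{2}; Z {2,3,4,5,6,7}->{2}; V {1,4}->{4}
So after constraint 4: D(V) = {4}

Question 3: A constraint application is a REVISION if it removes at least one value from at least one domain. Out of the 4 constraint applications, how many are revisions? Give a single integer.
Constraint 1 (Z != V) on D(Z)={2,3,4,5,6,7} D(V)={1,4,5,6,7}: no change => not a revision
Constraint 2 (V < Y) on D(V)={1,4,5,6,7} D(Y)={1,2,4,5}: V {1,4,5,6,7}->{1,4}; Y {1,2,4,5}->{2,4,5} => REVISION
Constraint 3 (Y != V) on D(Y)={2,4,5} D(V)={1,4}: no change => not a revision
Constraint 4 (Y + Z = V) on D(Y)={2,4,5} D(Z)={2,3,4,5,6,7} D(V)={1,4}: Y {2,4,5}->{2}; Z {2,3,4,5,6,7}->{2}; V {1,4}->{4} => REVISION
Total revisions = 2

Answer: 2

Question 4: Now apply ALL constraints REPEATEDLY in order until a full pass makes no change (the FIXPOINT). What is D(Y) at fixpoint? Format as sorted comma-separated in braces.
Answer: {}

Derivation:
pass 0 (initial): D(Y)={1,2,4,5}
pass 1: V {1,4,5,6,7}->{4}; Y {1,2,4,5}->{2}; Z {2,3,4,5,6,7}->{2}
pass 2: V {4}->{}; Y {2}->{}; Z {2}->{}
pass 3: no change
Fixpoint after 3 passes: D(Y) = {}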